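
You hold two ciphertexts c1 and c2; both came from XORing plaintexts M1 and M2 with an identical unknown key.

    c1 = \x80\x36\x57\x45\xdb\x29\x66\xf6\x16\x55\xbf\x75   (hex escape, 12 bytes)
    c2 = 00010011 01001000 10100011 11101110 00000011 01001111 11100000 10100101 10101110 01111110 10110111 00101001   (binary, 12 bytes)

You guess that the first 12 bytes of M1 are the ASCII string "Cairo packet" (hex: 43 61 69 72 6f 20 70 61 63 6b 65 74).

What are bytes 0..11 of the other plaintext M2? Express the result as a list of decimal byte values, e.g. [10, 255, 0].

First, c1 ⊕ c2 = (M1 ⊕ K) ⊕ (M2 ⊕ K) = M1 ⊕ M2, so the key drops out. Then M2 = (M1 ⊕ M2) ⊕ M1 over the first 12 bytes.
byte 0: (80 ^ 13) ^ 43 = 93 ^ 43 = d0
byte 1: (36 ^ 48) ^ 61 = 7e ^ 61 = 1f
byte 2: (57 ^ a3) ^ 69 = f4 ^ 69 = 9d
byte 3: (45 ^ ee) ^ 72 = ab ^ 72 = d9
byte 4: (db ^ 03) ^ 6f = d8 ^ 6f = b7
byte 5: (29 ^ 4f) ^ 20 = 66 ^ 20 = 46
byte 6: (66 ^ e0) ^ 70 = 86 ^ 70 = f6
byte 7: (f6 ^ a5) ^ 61 = 53 ^ 61 = 32
byte 8: (16 ^ ae) ^ 63 = b8 ^ 63 = db
byte 9: (55 ^ 7e) ^ 6b = 2b ^ 6b = 40
byte 10: (bf ^ b7) ^ 65 = 08 ^ 65 = 6d
byte 11: (75 ^ 29) ^ 74 = 5c ^ 74 = 28

[208, 31, 157, 217, 183, 70, 246, 50, 219, 64, 109, 40]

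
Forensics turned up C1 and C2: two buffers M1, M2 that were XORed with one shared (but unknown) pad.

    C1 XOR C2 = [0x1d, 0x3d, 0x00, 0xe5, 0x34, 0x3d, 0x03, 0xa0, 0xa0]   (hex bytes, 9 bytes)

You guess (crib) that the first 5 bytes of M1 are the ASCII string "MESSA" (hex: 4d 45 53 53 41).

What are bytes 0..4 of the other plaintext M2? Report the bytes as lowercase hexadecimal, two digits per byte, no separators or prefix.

Since C1 ⊕ C2 = M1 ⊕ M2, XORing with the guessed M1 bytes yields the corresponding M2 bytes: M2 = (C1 ⊕ C2) ⊕ M1.
1d xor 4d = 50
3d xor 45 = 78
00 xor 53 = 53
e5 xor 53 = b6
34 xor 41 = 75

507853b675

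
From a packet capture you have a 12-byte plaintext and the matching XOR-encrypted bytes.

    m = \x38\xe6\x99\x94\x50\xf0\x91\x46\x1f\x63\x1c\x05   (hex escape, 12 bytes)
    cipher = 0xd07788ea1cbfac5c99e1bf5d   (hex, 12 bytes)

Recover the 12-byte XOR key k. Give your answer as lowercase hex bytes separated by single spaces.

Since cipher = m ⊕ k, XORing both sides with m gives k = m ⊕ cipher.
byte 0:  56 xor 208 = 232
byte 1: 230 xor 119 = 145
byte 2: 153 xor 136 =  17
byte 3: 148 xor 234 = 126
byte 4:  80 xor  28 =  76
byte 5: 240 xor 191 =  79
byte 6: 145 xor 172 =  61
byte 7:  70 xor  92 =  26
byte 8:  31 xor 153 = 134
byte 9:  99 xor 225 = 130
byte 10:  28 xor 191 = 163
byte 11:   5 xor  93 =  88

e8 91 11 7e 4c 4f 3d 1a 86 82 a3 58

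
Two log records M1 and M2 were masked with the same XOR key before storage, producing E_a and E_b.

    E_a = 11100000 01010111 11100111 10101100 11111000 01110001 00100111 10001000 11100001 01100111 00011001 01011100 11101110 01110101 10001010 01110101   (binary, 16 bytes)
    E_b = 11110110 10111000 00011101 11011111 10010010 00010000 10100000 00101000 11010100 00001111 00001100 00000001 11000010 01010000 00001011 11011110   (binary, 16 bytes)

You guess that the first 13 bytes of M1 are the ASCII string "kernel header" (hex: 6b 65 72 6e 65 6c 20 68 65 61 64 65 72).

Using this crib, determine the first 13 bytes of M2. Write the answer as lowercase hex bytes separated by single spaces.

First, E_a ⊕ E_b = (M1 ⊕ K) ⊕ (M2 ⊕ K) = M1 ⊕ M2, so the key drops out. Then M2 = (M1 ⊕ M2) ⊕ M1 over the first 13 bytes.
byte 0: (e0 ⊕ f6) ⊕ 6b = 16 ⊕ 6b = 7d
byte 1: (57 ⊕ b8) ⊕ 65 = ef ⊕ 65 = 8a
byte 2: (e7 ⊕ 1d) ⊕ 72 = fa ⊕ 72 = 88
byte 3: (ac ⊕ df) ⊕ 6e = 73 ⊕ 6e = 1d
byte 4: (f8 ⊕ 92) ⊕ 65 = 6a ⊕ 65 = 0f
byte 5: (71 ⊕ 10) ⊕ 6c = 61 ⊕ 6c = 0d
byte 6: (27 ⊕ a0) ⊕ 20 = 87 ⊕ 20 = a7
byte 7: (88 ⊕ 28) ⊕ 68 = a0 ⊕ 68 = c8
byte 8: (e1 ⊕ d4) ⊕ 65 = 35 ⊕ 65 = 50
byte 9: (67 ⊕ 0f) ⊕ 61 = 68 ⊕ 61 = 09
byte 10: (19 ⊕ 0c) ⊕ 64 = 15 ⊕ 64 = 71
byte 11: (5c ⊕ 01) ⊕ 65 = 5d ⊕ 65 = 38
byte 12: (ee ⊕ c2) ⊕ 72 = 2c ⊕ 72 = 5e

7d 8a 88 1d 0f 0d a7 c8 50 09 71 38 5e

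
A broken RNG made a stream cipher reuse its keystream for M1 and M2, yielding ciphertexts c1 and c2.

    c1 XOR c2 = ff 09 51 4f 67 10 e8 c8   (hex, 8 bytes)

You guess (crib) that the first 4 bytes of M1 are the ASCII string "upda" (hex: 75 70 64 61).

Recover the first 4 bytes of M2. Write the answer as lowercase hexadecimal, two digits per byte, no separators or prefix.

Since c1 ⊕ c2 = M1 ⊕ M2, XORing with the guessed M1 bytes yields the corresponding M2 bytes: M2 = (c1 ⊕ c2) ⊕ M1.
ff XOR 75 = 8a
09 XOR 70 = 79
51 XOR 64 = 35
4f XOR 61 = 2e

8a79352e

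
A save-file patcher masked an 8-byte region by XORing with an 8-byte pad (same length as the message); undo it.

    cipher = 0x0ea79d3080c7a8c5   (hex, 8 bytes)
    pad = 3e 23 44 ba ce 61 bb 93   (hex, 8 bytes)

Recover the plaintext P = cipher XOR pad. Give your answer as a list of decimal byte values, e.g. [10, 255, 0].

 14 ⊕  62 =  48
167 ⊕  35 = 132
157 ⊕  68 = 217
 48 ⊕ 186 = 138
128 ⊕ 206 =  78
199 ⊕  97 = 166
168 ⊕ 187 =  19
197 ⊕ 147 =  86

[48, 132, 217, 138, 78, 166, 19, 86]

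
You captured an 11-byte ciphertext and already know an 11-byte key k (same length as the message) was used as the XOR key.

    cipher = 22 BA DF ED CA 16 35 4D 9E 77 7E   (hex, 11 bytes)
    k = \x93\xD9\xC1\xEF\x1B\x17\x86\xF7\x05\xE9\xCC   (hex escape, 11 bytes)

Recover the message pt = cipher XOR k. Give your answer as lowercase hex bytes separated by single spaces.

XOR is its own inverse, so applying the key byte-wise gives the result directly.
00100010 XOR 10010011 = 10110001
10111010 XOR 11011001 = 01100011
11011111 XOR 11000001 = 00011110
11101101 XOR 11101111 = 00000010
11001010 XOR 00011011 = 11010001
00010110 XOR 00010111 = 00000001
00110101 XOR 10000110 = 10110011
01001101 XOR 11110111 = 10111010
10011110 XOR 00000101 = 10011011
01110111 XOR 11101001 = 10011110
01111110 XOR 11001100 = 10110010

b1 63 1e 02 d1 01 b3 ba 9b 9e b2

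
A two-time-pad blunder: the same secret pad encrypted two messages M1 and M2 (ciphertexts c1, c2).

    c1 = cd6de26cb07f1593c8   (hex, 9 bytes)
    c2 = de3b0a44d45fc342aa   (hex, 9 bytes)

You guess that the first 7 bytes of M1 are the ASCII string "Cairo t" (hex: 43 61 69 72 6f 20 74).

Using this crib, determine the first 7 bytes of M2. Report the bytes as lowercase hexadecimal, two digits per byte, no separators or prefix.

5037815a0b00a2

First, c1 ⊕ c2 = (M1 ⊕ K) ⊕ (M2 ⊕ K) = M1 ⊕ M2, so the key drops out. Then M2 = (M1 ⊕ M2) ⊕ M1 over the first 7 bytes.
byte 0: (cd XOR de) XOR 43 = 13 XOR 43 = 50
byte 1: (6d XOR 3b) XOR 61 = 56 XOR 61 = 37
byte 2: (e2 XOR 0a) XOR 69 = e8 XOR 69 = 81
byte 3: (6c XOR 44) XOR 72 = 28 XOR 72 = 5a
byte 4: (b0 XOR d4) XOR 6f = 64 XOR 6f = 0b
byte 5: (7f XOR 5f) XOR 20 = 20 XOR 20 = 00
byte 6: (15 XOR c3) XOR 74 = d6 XOR 74 = a2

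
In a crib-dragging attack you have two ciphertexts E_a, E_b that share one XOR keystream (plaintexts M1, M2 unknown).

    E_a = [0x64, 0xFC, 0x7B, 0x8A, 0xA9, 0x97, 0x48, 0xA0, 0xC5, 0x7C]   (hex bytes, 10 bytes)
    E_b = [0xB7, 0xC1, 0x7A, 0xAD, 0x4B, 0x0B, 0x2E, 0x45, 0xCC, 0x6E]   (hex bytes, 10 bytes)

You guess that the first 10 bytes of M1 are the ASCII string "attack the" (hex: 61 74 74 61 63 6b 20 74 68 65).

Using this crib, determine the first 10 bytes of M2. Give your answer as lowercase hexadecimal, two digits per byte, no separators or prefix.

First, E_a ⊕ E_b = (M1 ⊕ K) ⊕ (M2 ⊕ K) = M1 ⊕ M2, so the key drops out. Then M2 = (M1 ⊕ M2) ⊕ M1 over the first 10 bytes.
byte 0: (64 XOR b7) XOR 61 = d3 XOR 61 = b2
byte 1: (fc XOR c1) XOR 74 = 3d XOR 74 = 49
byte 2: (7b XOR 7a) XOR 74 = 01 XOR 74 = 75
byte 3: (8a XOR ad) XOR 61 = 27 XOR 61 = 46
byte 4: (a9 XOR 4b) XOR 63 = e2 XOR 63 = 81
byte 5: (97 XOR 0b) XOR 6b = 9c XOR 6b = f7
byte 6: (48 XOR 2e) XOR 20 = 66 XOR 20 = 46
byte 7: (a0 XOR 45) XOR 74 = e5 XOR 74 = 91
byte 8: (c5 XOR cc) XOR 68 = 09 XOR 68 = 61
byte 9: (7c XOR 6e) XOR 65 = 12 XOR 65 = 77

b249754681f746916177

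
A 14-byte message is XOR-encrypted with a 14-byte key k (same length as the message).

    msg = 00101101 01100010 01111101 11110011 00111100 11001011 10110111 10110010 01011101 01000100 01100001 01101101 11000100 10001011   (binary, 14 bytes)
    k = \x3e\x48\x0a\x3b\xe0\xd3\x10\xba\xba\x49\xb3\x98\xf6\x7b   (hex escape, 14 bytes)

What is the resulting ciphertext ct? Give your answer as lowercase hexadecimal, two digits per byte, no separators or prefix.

132a77c8dc18a708e70dd2f532f0

XOR is its own inverse, so applying the key byte-wise gives the result directly.
2d ⊕ 3e = 13
62 ⊕ 48 = 2a
7d ⊕ 0a = 77
f3 ⊕ 3b = c8
3c ⊕ e0 = dc
cb ⊕ d3 = 18
b7 ⊕ 10 = a7
b2 ⊕ ba = 08
5d ⊕ ba = e7
44 ⊕ 49 = 0d
61 ⊕ b3 = d2
6d ⊕ 98 = f5
c4 ⊕ f6 = 32
8b ⊕ 7b = f0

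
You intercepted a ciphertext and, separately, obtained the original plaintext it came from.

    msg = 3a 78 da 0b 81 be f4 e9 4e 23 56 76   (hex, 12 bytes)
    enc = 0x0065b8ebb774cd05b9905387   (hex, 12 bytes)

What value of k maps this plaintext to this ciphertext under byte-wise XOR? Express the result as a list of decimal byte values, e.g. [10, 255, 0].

[58, 29, 98, 224, 54, 202, 57, 236, 247, 179, 5, 241]

Since enc = msg ⊕ k, XORing both sides with msg gives k = msg ⊕ enc.
byte 0: 00111010 xor 00000000 = 00111010
byte 1: 01111000 xor 01100101 = 00011101
byte 2: 11011010 xor 10111000 = 01100010
byte 3: 00001011 xor 11101011 = 11100000
byte 4: 10000001 xor 10110111 = 00110110
byte 5: 10111110 xor 01110100 = 11001010
byte 6: 11110100 xor 11001101 = 00111001
byte 7: 11101001 xor 00000101 = 11101100
byte 8: 01001110 xor 10111001 = 11110111
byte 9: 00100011 xor 10010000 = 10110011
byte 10: 01010110 xor 01010011 = 00000101
byte 11: 01110110 xor 10000111 = 11110001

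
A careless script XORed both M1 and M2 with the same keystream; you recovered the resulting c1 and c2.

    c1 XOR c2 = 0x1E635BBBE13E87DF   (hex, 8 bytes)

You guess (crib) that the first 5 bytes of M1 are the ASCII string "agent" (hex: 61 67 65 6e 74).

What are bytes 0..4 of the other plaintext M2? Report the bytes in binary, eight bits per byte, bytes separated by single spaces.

Since c1 ⊕ c2 = M1 ⊕ M2, XORing with the guessed M1 bytes yields the corresponding M2 bytes: M2 = (c1 ⊕ c2) ⊕ M1.
1e XOR 61 = 7f
63 XOR 67 = 04
5b XOR 65 = 3e
bb XOR 6e = d5
e1 XOR 74 = 95

01111111 00000100 00111110 11010101 10010101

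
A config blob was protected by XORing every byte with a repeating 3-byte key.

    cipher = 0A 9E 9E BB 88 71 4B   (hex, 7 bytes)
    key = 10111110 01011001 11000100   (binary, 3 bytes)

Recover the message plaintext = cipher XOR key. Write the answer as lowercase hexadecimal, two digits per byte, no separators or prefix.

The 3-byte key repeats, so the effective keystream is be 59 c4 be 59 c4 be.
byte 0: 00001010 ⊕ 10111110 = 10110100
byte 1: 10011110 ⊕ 01011001 = 11000111
byte 2: 10011110 ⊕ 11000100 = 01011010
byte 3: 10111011 ⊕ 10111110 = 00000101
byte 4: 10001000 ⊕ 01011001 = 11010001
byte 5: 01110001 ⊕ 11000100 = 10110101
byte 6: 01001011 ⊕ 10111110 = 11110101

b4c75a05d1b5f5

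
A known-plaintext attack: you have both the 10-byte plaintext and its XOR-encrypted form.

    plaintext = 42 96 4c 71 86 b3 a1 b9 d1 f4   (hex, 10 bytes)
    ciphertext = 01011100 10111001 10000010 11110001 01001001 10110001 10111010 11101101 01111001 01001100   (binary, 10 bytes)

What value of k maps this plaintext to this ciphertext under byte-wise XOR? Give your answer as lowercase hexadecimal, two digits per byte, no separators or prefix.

Since ciphertext = plaintext ⊕ k, XORing both sides with plaintext gives k = plaintext ⊕ ciphertext.
42 XOR 5c = 1e
96 XOR b9 = 2f
4c XOR 82 = ce
71 XOR f1 = 80
86 XOR 49 = cf
b3 XOR b1 = 02
a1 XOR ba = 1b
b9 XOR ed = 54
d1 XOR 79 = a8
f4 XOR 4c = b8

1e2fce80cf021b54a8b8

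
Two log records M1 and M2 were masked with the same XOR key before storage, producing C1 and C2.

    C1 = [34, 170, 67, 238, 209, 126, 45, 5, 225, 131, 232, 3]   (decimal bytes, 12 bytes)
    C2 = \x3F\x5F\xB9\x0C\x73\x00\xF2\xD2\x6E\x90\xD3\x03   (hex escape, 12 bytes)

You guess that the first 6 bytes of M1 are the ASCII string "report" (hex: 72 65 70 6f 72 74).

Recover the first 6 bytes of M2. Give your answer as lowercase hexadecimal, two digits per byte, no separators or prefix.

6f908a8dd00a

First, C1 ⊕ C2 = (M1 ⊕ K) ⊕ (M2 ⊕ K) = M1 ⊕ M2, so the key drops out. Then M2 = (M1 ⊕ M2) ⊕ M1 over the first 6 bytes.
byte 0: (22 ⊕ 3f) ⊕ 72 = 1d ⊕ 72 = 6f
byte 1: (aa ⊕ 5f) ⊕ 65 = f5 ⊕ 65 = 90
byte 2: (43 ⊕ b9) ⊕ 70 = fa ⊕ 70 = 8a
byte 3: (ee ⊕ 0c) ⊕ 6f = e2 ⊕ 6f = 8d
byte 4: (d1 ⊕ 73) ⊕ 72 = a2 ⊕ 72 = d0
byte 5: (7e ⊕ 00) ⊕ 74 = 7e ⊕ 74 = 0a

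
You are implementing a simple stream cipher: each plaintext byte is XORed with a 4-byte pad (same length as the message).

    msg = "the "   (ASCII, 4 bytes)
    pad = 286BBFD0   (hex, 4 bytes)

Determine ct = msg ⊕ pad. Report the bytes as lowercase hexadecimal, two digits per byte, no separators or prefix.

116 ⊕  40 =  92
104 ⊕ 107 =   3
101 ⊕ 191 = 218
 32 ⊕ 208 = 240

5c03daf0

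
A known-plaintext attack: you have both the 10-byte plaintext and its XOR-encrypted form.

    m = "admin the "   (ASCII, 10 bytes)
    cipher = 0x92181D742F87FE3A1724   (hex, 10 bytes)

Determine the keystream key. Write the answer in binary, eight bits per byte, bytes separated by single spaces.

11110011 01111100 01110000 00011101 01000001 10100111 10001010 01010010 01110010 00000100

Since cipher = m ⊕ key, XORing both sides with m gives key = m ⊕ cipher.
01100001 ^ 10010010 = 11110011
01100100 ^ 00011000 = 01111100
01101101 ^ 00011101 = 01110000
01101001 ^ 01110100 = 00011101
01101110 ^ 00101111 = 01000001
00100000 ^ 10000111 = 10100111
01110100 ^ 11111110 = 10001010
01101000 ^ 00111010 = 01010010
01100101 ^ 00010111 = 01110010
00100000 ^ 00100100 = 00000100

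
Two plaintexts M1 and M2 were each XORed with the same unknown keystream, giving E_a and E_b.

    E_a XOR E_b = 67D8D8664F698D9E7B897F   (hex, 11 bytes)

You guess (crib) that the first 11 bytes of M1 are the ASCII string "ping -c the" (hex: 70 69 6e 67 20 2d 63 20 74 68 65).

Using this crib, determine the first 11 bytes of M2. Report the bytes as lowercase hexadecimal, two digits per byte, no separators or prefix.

17b1b6016f44eebe0fe11a

Since E_a ⊕ E_b = M1 ⊕ M2, XORing with the guessed M1 bytes yields the corresponding M2 bytes: M2 = (E_a ⊕ E_b) ⊕ M1.
byte 0: 67 XOR 70 = 17
byte 1: d8 XOR 69 = b1
byte 2: d8 XOR 6e = b6
byte 3: 66 XOR 67 = 01
byte 4: 4f XOR 20 = 6f
byte 5: 69 XOR 2d = 44
byte 6: 8d XOR 63 = ee
byte 7: 9e XOR 20 = be
byte 8: 7b XOR 74 = 0f
byte 9: 89 XOR 68 = e1
byte 10: 7f XOR 65 = 1a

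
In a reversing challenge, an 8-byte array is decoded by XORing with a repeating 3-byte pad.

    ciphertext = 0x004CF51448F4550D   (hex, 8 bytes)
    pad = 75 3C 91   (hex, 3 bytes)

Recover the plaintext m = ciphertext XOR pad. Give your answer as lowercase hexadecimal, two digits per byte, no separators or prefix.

7570646174652031

The 3-byte key repeats, so the effective keystream is 75 3c 91 75 3c 91 75 3c.
byte 0: 00 ⊕ 75 = 75
byte 1: 4c ⊕ 3c = 70
byte 2: f5 ⊕ 91 = 64
byte 3: 14 ⊕ 75 = 61
byte 4: 48 ⊕ 3c = 74
byte 5: f4 ⊕ 91 = 65
byte 6: 55 ⊕ 75 = 20
byte 7: 0d ⊕ 3c = 31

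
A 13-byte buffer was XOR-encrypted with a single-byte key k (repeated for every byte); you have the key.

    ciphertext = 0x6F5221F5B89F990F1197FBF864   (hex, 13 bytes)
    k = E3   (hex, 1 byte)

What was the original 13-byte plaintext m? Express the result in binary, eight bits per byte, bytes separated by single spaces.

The 1-byte key repeats, so the effective keystream is e3 e3 e3 e3 e3 e3 e3 e3 e3 e3 e3 e3 e3.
byte 0: 111 xor 227 = 140
byte 1:  82 xor 227 = 177
byte 2:  33 xor 227 = 194
byte 3: 245 xor 227 =  22
byte 4: 184 xor 227 =  91
byte 5: 159 xor 227 = 124
byte 6: 153 xor 227 = 122
byte 7:  15 xor 227 = 236
byte 8:  17 xor 227 = 242
byte 9: 151 xor 227 = 116
byte 10: 251 xor 227 =  24
byte 11: 248 xor 227 =  27
byte 12: 100 xor 227 = 135

10001100 10110001 11000010 00010110 01011011 01111100 01111010 11101100 11110010 01110100 00011000 00011011 10000111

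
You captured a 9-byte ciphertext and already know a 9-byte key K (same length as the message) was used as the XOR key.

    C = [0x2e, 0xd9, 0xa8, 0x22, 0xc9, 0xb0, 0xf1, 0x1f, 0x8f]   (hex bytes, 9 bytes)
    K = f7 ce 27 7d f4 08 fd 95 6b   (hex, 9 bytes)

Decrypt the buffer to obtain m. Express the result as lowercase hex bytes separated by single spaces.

2e ⊕ f7 = d9
d9 ⊕ ce = 17
a8 ⊕ 27 = 8f
22 ⊕ 7d = 5f
c9 ⊕ f4 = 3d
b0 ⊕ 08 = b8
f1 ⊕ fd = 0c
1f ⊕ 95 = 8a
8f ⊕ 6b = e4

d9 17 8f 5f 3d b8 0c 8a e4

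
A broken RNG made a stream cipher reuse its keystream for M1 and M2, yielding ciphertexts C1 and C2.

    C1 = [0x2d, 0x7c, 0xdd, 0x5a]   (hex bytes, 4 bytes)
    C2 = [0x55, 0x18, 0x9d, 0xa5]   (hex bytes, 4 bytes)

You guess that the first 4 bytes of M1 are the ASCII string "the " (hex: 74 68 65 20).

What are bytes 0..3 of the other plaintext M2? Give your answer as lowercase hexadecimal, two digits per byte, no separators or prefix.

0c0c25df

First, C1 ⊕ C2 = (M1 ⊕ K) ⊕ (M2 ⊕ K) = M1 ⊕ M2, so the key drops out. Then M2 = (M1 ⊕ M2) ⊕ M1 over the first 4 bytes.
byte 0: (2d XOR 55) XOR 74 = 78 XOR 74 = 0c
byte 1: (7c XOR 18) XOR 68 = 64 XOR 68 = 0c
byte 2: (dd XOR 9d) XOR 65 = 40 XOR 65 = 25
byte 3: (5a XOR a5) XOR 20 = ff XOR 20 = df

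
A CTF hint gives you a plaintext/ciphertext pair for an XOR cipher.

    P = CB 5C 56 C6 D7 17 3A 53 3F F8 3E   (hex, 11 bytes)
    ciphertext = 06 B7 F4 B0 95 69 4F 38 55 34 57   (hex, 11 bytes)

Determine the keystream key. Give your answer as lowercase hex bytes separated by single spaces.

Since ciphertext = P ⊕ key, XORing both sides with P gives key = P ⊕ ciphertext.
cb ⊕ 06 = cd
5c ⊕ b7 = eb
56 ⊕ f4 = a2
c6 ⊕ b0 = 76
d7 ⊕ 95 = 42
17 ⊕ 69 = 7e
3a ⊕ 4f = 75
53 ⊕ 38 = 6b
3f ⊕ 55 = 6a
f8 ⊕ 34 = cc
3e ⊕ 57 = 69

cd eb a2 76 42 7e 75 6b 6a cc 69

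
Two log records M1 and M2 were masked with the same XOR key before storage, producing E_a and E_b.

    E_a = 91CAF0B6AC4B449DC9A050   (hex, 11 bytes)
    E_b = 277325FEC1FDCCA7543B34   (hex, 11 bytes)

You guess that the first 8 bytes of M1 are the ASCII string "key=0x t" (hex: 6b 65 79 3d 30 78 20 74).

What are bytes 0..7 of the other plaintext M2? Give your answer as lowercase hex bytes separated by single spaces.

First, E_a ⊕ E_b = (M1 ⊕ K) ⊕ (M2 ⊕ K) = M1 ⊕ M2, so the key drops out. Then M2 = (M1 ⊕ M2) ⊕ M1 over the first 8 bytes.
byte 0: (91 ⊕ 27) ⊕ 6b = b6 ⊕ 6b = dd
byte 1: (ca ⊕ 73) ⊕ 65 = b9 ⊕ 65 = dc
byte 2: (f0 ⊕ 25) ⊕ 79 = d5 ⊕ 79 = ac
byte 3: (b6 ⊕ fe) ⊕ 3d = 48 ⊕ 3d = 75
byte 4: (ac ⊕ c1) ⊕ 30 = 6d ⊕ 30 = 5d
byte 5: (4b ⊕ fd) ⊕ 78 = b6 ⊕ 78 = ce
byte 6: (44 ⊕ cc) ⊕ 20 = 88 ⊕ 20 = a8
byte 7: (9d ⊕ a7) ⊕ 74 = 3a ⊕ 74 = 4e

dd dc ac 75 5d ce a8 4e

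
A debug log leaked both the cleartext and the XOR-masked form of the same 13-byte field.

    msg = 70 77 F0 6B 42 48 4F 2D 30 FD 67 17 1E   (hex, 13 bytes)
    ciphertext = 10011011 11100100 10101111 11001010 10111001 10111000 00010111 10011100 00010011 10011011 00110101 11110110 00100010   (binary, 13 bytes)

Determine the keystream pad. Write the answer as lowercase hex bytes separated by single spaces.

eb 93 5f a1 fb f0 58 b1 23 66 52 e1 3c

Since ciphertext = msg ⊕ pad, XORing both sides with msg gives pad = msg ⊕ ciphertext.
70 ⊕ 9b = eb
77 ⊕ e4 = 93
f0 ⊕ af = 5f
6b ⊕ ca = a1
42 ⊕ b9 = fb
48 ⊕ b8 = f0
4f ⊕ 17 = 58
2d ⊕ 9c = b1
30 ⊕ 13 = 23
fd ⊕ 9b = 66
67 ⊕ 35 = 52
17 ⊕ f6 = e1
1e ⊕ 22 = 3c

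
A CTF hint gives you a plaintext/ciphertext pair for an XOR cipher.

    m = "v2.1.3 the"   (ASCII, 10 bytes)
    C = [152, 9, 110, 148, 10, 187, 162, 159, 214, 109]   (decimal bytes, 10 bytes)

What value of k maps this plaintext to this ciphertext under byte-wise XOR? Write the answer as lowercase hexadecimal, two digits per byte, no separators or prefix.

Since C = m ⊕ k, XORing both sides with m gives k = m ⊕ C.
76 xor 98 = ee
32 xor 09 = 3b
2e xor 6e = 40
31 xor 94 = a5
2e xor 0a = 24
33 xor bb = 88
20 xor a2 = 82
74 xor 9f = eb
68 xor d6 = be
65 xor 6d = 08

ee3b40a5248882ebbe08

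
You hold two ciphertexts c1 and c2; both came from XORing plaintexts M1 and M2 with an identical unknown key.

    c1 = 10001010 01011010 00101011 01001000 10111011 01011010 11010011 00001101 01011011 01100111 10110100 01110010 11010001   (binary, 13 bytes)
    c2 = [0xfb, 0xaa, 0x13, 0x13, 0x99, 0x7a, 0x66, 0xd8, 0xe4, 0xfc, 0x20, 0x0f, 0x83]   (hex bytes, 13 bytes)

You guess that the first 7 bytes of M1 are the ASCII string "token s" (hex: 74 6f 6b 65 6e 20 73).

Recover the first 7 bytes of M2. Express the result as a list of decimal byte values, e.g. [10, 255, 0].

First, c1 ⊕ c2 = (M1 ⊕ K) ⊕ (M2 ⊕ K) = M1 ⊕ M2, so the key drops out. Then M2 = (M1 ⊕ M2) ⊕ M1 over the first 7 bytes.
byte 0: (8a xor fb) xor 74 = 71 xor 74 = 05
byte 1: (5a xor aa) xor 6f = f0 xor 6f = 9f
byte 2: (2b xor 13) xor 6b = 38 xor 6b = 53
byte 3: (48 xor 13) xor 65 = 5b xor 65 = 3e
byte 4: (bb xor 99) xor 6e = 22 xor 6e = 4c
byte 5: (5a xor 7a) xor 20 = 20 xor 20 = 00
byte 6: (d3 xor 66) xor 73 = b5 xor 73 = c6

[5, 159, 83, 62, 76, 0, 198]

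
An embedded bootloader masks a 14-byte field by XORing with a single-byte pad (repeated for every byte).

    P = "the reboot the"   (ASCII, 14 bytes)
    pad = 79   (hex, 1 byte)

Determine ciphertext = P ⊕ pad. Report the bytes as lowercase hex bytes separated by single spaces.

The 1-byte key repeats, so the effective keystream is 79 79 79 79 79 79 79 79 79 79 79 79 79 79.
byte 0: 74 ⊕ 79 = 0d
byte 1: 68 ⊕ 79 = 11
byte 2: 65 ⊕ 79 = 1c
byte 3: 20 ⊕ 79 = 59
byte 4: 72 ⊕ 79 = 0b
byte 5: 65 ⊕ 79 = 1c
byte 6: 62 ⊕ 79 = 1b
byte 7: 6f ⊕ 79 = 16
byte 8: 6f ⊕ 79 = 16
byte 9: 74 ⊕ 79 = 0d
byte 10: 20 ⊕ 79 = 59
byte 11: 74 ⊕ 79 = 0d
byte 12: 68 ⊕ 79 = 11
byte 13: 65 ⊕ 79 = 1c

0d 11 1c 59 0b 1c 1b 16 16 0d 59 0d 11 1c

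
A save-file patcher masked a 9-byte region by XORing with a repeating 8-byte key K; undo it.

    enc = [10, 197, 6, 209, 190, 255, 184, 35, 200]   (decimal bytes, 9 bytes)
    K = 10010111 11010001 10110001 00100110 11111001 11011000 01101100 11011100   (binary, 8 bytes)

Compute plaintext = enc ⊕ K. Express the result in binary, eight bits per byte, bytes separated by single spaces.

10011101 00010100 10110111 11110111 01000111 00100111 11010100 11111111 01011111

The 8-byte key repeats, so the effective keystream is 97 d1 b1 26 f9 d8 6c dc 97.
byte 0: 00001010 ^ 10010111 = 10011101
byte 1: 11000101 ^ 11010001 = 00010100
byte 2: 00000110 ^ 10110001 = 10110111
byte 3: 11010001 ^ 00100110 = 11110111
byte 4: 10111110 ^ 11111001 = 01000111
byte 5: 11111111 ^ 11011000 = 00100111
byte 6: 10111000 ^ 01101100 = 11010100
byte 7: 00100011 ^ 11011100 = 11111111
byte 8: 11001000 ^ 10010111 = 01011111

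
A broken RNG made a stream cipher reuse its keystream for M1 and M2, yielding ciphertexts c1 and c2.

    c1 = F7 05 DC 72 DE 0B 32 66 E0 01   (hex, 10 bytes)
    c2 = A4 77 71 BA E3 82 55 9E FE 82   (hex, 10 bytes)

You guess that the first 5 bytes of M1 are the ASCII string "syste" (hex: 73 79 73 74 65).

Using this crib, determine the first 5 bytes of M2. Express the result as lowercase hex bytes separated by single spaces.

First, c1 ⊕ c2 = (M1 ⊕ K) ⊕ (M2 ⊕ K) = M1 ⊕ M2, so the key drops out. Then M2 = (M1 ⊕ M2) ⊕ M1 over the first 5 bytes.
byte 0: (f7 ⊕ a4) ⊕ 73 = 53 ⊕ 73 = 20
byte 1: (05 ⊕ 77) ⊕ 79 = 72 ⊕ 79 = 0b
byte 2: (dc ⊕ 71) ⊕ 73 = ad ⊕ 73 = de
byte 3: (72 ⊕ ba) ⊕ 74 = c8 ⊕ 74 = bc
byte 4: (de ⊕ e3) ⊕ 65 = 3d ⊕ 65 = 58

20 0b de bc 58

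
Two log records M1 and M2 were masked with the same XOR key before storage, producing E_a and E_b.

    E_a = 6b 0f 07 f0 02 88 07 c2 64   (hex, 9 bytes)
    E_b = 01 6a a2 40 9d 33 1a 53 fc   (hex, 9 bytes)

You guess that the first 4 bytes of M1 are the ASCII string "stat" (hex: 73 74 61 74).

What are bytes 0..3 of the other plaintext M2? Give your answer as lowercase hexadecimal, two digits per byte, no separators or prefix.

First, E_a ⊕ E_b = (M1 ⊕ K) ⊕ (M2 ⊕ K) = M1 ⊕ M2, so the key drops out. Then M2 = (M1 ⊕ M2) ⊕ M1 over the first 4 bytes.
byte 0: (6b xor 01) xor 73 = 6a xor 73 = 19
byte 1: (0f xor 6a) xor 74 = 65 xor 74 = 11
byte 2: (07 xor a2) xor 61 = a5 xor 61 = c4
byte 3: (f0 xor 40) xor 74 = b0 xor 74 = c4

1911c4c4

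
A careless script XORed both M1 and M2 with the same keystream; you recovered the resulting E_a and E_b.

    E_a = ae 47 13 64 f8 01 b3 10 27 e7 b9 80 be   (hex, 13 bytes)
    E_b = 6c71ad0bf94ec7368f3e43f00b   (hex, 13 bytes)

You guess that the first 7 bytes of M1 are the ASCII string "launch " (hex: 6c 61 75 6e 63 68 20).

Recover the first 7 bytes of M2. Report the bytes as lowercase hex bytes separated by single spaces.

First, E_a ⊕ E_b = (M1 ⊕ K) ⊕ (M2 ⊕ K) = M1 ⊕ M2, so the key drops out. Then M2 = (M1 ⊕ M2) ⊕ M1 over the first 7 bytes.
byte 0: (ae ⊕ 6c) ⊕ 6c = c2 ⊕ 6c = ae
byte 1: (47 ⊕ 71) ⊕ 61 = 36 ⊕ 61 = 57
byte 2: (13 ⊕ ad) ⊕ 75 = be ⊕ 75 = cb
byte 3: (64 ⊕ 0b) ⊕ 6e = 6f ⊕ 6e = 01
byte 4: (f8 ⊕ f9) ⊕ 63 = 01 ⊕ 63 = 62
byte 5: (01 ⊕ 4e) ⊕ 68 = 4f ⊕ 68 = 27
byte 6: (b3 ⊕ c7) ⊕ 20 = 74 ⊕ 20 = 54

ae 57 cb 01 62 27 54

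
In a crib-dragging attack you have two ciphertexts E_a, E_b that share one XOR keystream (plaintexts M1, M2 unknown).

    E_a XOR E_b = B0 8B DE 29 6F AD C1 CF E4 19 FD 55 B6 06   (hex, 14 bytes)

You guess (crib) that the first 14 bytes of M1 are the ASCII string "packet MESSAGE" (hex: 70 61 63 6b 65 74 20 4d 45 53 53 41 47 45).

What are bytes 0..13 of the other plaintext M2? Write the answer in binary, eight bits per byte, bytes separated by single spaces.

11000000 11101010 10111101 01000010 00001010 11011001 11100001 10000010 10100001 01001010 10101110 00010100 11110001 01000011

Since E_a ⊕ E_b = M1 ⊕ M2, XORing with the guessed M1 bytes yields the corresponding M2 bytes: M2 = (E_a ⊕ E_b) ⊕ M1.
byte 0: b0 XOR 70 = c0
byte 1: 8b XOR 61 = ea
byte 2: de XOR 63 = bd
byte 3: 29 XOR 6b = 42
byte 4: 6f XOR 65 = 0a
byte 5: ad XOR 74 = d9
byte 6: c1 XOR 20 = e1
byte 7: cf XOR 4d = 82
byte 8: e4 XOR 45 = a1
byte 9: 19 XOR 53 = 4a
byte 10: fd XOR 53 = ae
byte 11: 55 XOR 41 = 14
byte 12: b6 XOR 47 = f1
byte 13: 06 XOR 45 = 43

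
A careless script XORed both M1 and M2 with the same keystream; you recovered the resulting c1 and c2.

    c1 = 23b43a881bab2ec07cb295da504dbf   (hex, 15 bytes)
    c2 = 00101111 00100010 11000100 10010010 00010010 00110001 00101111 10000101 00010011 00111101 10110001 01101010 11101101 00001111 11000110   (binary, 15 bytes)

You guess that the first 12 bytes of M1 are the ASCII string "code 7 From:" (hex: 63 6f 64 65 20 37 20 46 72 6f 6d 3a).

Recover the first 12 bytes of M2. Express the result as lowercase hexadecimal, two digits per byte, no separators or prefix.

6ff99a7f29ad21031de0498a

First, c1 ⊕ c2 = (M1 ⊕ K) ⊕ (M2 ⊕ K) = M1 ⊕ M2, so the key drops out. Then M2 = (M1 ⊕ M2) ⊕ M1 over the first 12 bytes.
byte 0: (23 XOR 2f) XOR 63 = 0c XOR 63 = 6f
byte 1: (b4 XOR 22) XOR 6f = 96 XOR 6f = f9
byte 2: (3a XOR c4) XOR 64 = fe XOR 64 = 9a
byte 3: (88 XOR 92) XOR 65 = 1a XOR 65 = 7f
byte 4: (1b XOR 12) XOR 20 = 09 XOR 20 = 29
byte 5: (ab XOR 31) XOR 37 = 9a XOR 37 = ad
byte 6: (2e XOR 2f) XOR 20 = 01 XOR 20 = 21
byte 7: (c0 XOR 85) XOR 46 = 45 XOR 46 = 03
byte 8: (7c XOR 13) XOR 72 = 6f XOR 72 = 1d
byte 9: (b2 XOR 3d) XOR 6f = 8f XOR 6f = e0
byte 10: (95 XOR b1) XOR 6d = 24 XOR 6d = 49
byte 11: (da XOR 6a) XOR 3a = b0 XOR 3a = 8a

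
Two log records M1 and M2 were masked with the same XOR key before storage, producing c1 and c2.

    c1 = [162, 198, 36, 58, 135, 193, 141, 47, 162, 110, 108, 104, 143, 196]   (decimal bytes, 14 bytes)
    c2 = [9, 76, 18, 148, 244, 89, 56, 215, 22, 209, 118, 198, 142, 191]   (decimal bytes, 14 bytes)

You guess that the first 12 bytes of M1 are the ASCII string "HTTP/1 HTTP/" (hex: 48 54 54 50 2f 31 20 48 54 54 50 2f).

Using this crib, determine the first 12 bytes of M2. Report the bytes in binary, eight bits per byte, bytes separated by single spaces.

11100011 11011110 01100010 11111110 01011100 10101001 10010101 10110000 11100000 11101011 01001010 10000001

First, c1 ⊕ c2 = (M1 ⊕ K) ⊕ (M2 ⊕ K) = M1 ⊕ M2, so the key drops out. Then M2 = (M1 ⊕ M2) ⊕ M1 over the first 12 bytes.
byte 0: (a2 XOR 09) XOR 48 = ab XOR 48 = e3
byte 1: (c6 XOR 4c) XOR 54 = 8a XOR 54 = de
byte 2: (24 XOR 12) XOR 54 = 36 XOR 54 = 62
byte 3: (3a XOR 94) XOR 50 = ae XOR 50 = fe
byte 4: (87 XOR f4) XOR 2f = 73 XOR 2f = 5c
byte 5: (c1 XOR 59) XOR 31 = 98 XOR 31 = a9
byte 6: (8d XOR 38) XOR 20 = b5 XOR 20 = 95
byte 7: (2f XOR d7) XOR 48 = f8 XOR 48 = b0
byte 8: (a2 XOR 16) XOR 54 = b4 XOR 54 = e0
byte 9: (6e XOR d1) XOR 54 = bf XOR 54 = eb
byte 10: (6c XOR 76) XOR 50 = 1a XOR 50 = 4a
byte 11: (68 XOR c6) XOR 2f = ae XOR 2f = 81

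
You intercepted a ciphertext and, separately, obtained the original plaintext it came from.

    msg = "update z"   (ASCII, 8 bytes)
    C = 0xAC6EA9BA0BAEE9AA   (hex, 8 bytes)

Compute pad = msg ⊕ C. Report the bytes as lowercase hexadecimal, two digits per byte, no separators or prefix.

d91ecddb7fcbc9d0

Since C = msg ⊕ pad, XORing both sides with msg gives pad = msg ⊕ C.
byte 0: 01110101 ⊕ 10101100 = 11011001
byte 1: 01110000 ⊕ 01101110 = 00011110
byte 2: 01100100 ⊕ 10101001 = 11001101
byte 3: 01100001 ⊕ 10111010 = 11011011
byte 4: 01110100 ⊕ 00001011 = 01111111
byte 5: 01100101 ⊕ 10101110 = 11001011
byte 6: 00100000 ⊕ 11101001 = 11001001
byte 7: 01111010 ⊕ 10101010 = 11010000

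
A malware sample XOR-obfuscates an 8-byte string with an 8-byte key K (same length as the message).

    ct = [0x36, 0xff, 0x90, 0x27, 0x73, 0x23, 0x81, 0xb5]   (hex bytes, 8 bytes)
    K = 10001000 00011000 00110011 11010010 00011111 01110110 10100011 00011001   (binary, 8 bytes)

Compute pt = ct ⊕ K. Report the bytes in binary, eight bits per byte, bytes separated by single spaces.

10111110 11100111 10100011 11110101 01101100 01010101 00100010 10101100

byte 0: 00110110 ^ 10001000 = 10111110
byte 1: 11111111 ^ 00011000 = 11100111
byte 2: 10010000 ^ 00110011 = 10100011
byte 3: 00100111 ^ 11010010 = 11110101
byte 4: 01110011 ^ 00011111 = 01101100
byte 5: 00100011 ^ 01110110 = 01010101
byte 6: 10000001 ^ 10100011 = 00100010
byte 7: 10110101 ^ 00011001 = 10101100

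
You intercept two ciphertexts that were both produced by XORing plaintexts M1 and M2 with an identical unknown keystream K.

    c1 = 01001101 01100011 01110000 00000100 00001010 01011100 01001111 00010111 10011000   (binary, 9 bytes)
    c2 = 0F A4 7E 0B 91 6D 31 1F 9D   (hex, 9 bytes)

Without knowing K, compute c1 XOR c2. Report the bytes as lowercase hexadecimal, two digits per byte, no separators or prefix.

42c70e0f9b317e0805

c1 ⊕ c2 = (M1 ⊕ K) ⊕ (M2 ⊕ K) = M1 ⊕ M2 — the shared key cancels under XOR.
01001101 ^ 00001111 = 01000010
01100011 ^ 10100100 = 11000111
01110000 ^ 01111110 = 00001110
00000100 ^ 00001011 = 00001111
00001010 ^ 10010001 = 10011011
01011100 ^ 01101101 = 00110001
01001111 ^ 00110001 = 01111110
00010111 ^ 00011111 = 00001000
10011000 ^ 10011101 = 00000101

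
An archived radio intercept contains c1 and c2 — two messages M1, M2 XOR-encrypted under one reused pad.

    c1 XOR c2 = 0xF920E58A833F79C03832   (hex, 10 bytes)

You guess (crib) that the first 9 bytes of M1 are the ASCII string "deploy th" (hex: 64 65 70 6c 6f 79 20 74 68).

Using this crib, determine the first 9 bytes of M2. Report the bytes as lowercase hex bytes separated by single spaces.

Since c1 ⊕ c2 = M1 ⊕ M2, XORing with the guessed M1 bytes yields the corresponding M2 bytes: M2 = (c1 ⊕ c2) ⊕ M1.
f9 ⊕ 64 = 9d
20 ⊕ 65 = 45
e5 ⊕ 70 = 95
8a ⊕ 6c = e6
83 ⊕ 6f = ec
3f ⊕ 79 = 46
79 ⊕ 20 = 59
c0 ⊕ 74 = b4
38 ⊕ 68 = 50

9d 45 95 e6 ec 46 59 b4 50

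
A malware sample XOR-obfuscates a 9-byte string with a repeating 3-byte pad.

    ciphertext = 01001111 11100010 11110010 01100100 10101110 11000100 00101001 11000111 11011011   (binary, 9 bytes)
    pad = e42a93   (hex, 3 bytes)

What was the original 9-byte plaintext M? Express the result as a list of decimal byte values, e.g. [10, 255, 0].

The 3-byte key repeats, so the effective keystream is e4 2a 93 e4 2a 93 e4 2a 93.
byte 0: 4f ^ e4 = ab
byte 1: e2 ^ 2a = c8
byte 2: f2 ^ 93 = 61
byte 3: 64 ^ e4 = 80
byte 4: ae ^ 2a = 84
byte 5: c4 ^ 93 = 57
byte 6: 29 ^ e4 = cd
byte 7: c7 ^ 2a = ed
byte 8: db ^ 93 = 48

[171, 200, 97, 128, 132, 87, 205, 237, 72]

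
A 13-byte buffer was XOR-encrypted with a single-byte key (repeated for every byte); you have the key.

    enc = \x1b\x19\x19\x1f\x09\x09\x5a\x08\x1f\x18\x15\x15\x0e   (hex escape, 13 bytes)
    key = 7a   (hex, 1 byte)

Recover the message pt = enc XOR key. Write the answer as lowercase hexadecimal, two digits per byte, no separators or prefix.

The 1-byte key repeats, so the effective keystream is 7a 7a 7a 7a 7a 7a 7a 7a 7a 7a 7a 7a 7a.
byte 0: 1b ^ 7a = 61
byte 1: 19 ^ 7a = 63
byte 2: 19 ^ 7a = 63
byte 3: 1f ^ 7a = 65
byte 4: 09 ^ 7a = 73
byte 5: 09 ^ 7a = 73
byte 6: 5a ^ 7a = 20
byte 7: 08 ^ 7a = 72
byte 8: 1f ^ 7a = 65
byte 9: 18 ^ 7a = 62
byte 10: 15 ^ 7a = 6f
byte 11: 15 ^ 7a = 6f
byte 12: 0e ^ 7a = 74

616363657373207265626f6f74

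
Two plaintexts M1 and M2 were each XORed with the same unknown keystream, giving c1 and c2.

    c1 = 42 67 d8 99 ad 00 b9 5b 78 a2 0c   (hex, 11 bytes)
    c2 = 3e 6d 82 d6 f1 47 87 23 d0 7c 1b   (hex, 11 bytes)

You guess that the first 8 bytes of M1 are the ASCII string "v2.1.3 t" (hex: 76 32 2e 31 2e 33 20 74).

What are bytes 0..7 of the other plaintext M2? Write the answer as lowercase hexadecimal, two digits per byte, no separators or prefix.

First, c1 ⊕ c2 = (M1 ⊕ K) ⊕ (M2 ⊕ K) = M1 ⊕ M2, so the key drops out. Then M2 = (M1 ⊕ M2) ⊕ M1 over the first 8 bytes.
byte 0: (42 XOR 3e) XOR 76 = 7c XOR 76 = 0a
byte 1: (67 XOR 6d) XOR 32 = 0a XOR 32 = 38
byte 2: (d8 XOR 82) XOR 2e = 5a XOR 2e = 74
byte 3: (99 XOR d6) XOR 31 = 4f XOR 31 = 7e
byte 4: (ad XOR f1) XOR 2e = 5c XOR 2e = 72
byte 5: (00 XOR 47) XOR 33 = 47 XOR 33 = 74
byte 6: (b9 XOR 87) XOR 20 = 3e XOR 20 = 1e
byte 7: (5b XOR 23) XOR 74 = 78 XOR 74 = 0c

0a38747e72741e0c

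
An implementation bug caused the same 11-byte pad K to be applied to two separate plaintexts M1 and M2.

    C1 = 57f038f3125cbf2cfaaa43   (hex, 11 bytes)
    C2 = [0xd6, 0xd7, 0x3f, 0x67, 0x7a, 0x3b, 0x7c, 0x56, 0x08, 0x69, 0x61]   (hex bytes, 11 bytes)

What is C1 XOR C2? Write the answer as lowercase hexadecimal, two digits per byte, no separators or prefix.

812707946867c37af2c322

C1 ⊕ C2 = (M1 ⊕ K) ⊕ (M2 ⊕ K) = M1 ⊕ M2 — the shared key cancels under XOR.
01010111 ^ 11010110 = 10000001
11110000 ^ 11010111 = 00100111
00111000 ^ 00111111 = 00000111
11110011 ^ 01100111 = 10010100
00010010 ^ 01111010 = 01101000
01011100 ^ 00111011 = 01100111
10111111 ^ 01111100 = 11000011
00101100 ^ 01010110 = 01111010
11111010 ^ 00001000 = 11110010
10101010 ^ 01101001 = 11000011
01000011 ^ 01100001 = 00100010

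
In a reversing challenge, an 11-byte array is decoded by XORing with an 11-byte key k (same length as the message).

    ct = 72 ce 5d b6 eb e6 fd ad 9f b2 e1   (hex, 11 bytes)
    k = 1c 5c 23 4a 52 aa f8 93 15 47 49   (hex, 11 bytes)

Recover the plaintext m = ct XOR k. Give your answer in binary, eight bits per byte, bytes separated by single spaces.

72 ⊕ 1c = 6e
ce ⊕ 5c = 92
5d ⊕ 23 = 7e
b6 ⊕ 4a = fc
eb ⊕ 52 = b9
e6 ⊕ aa = 4c
fd ⊕ f8 = 05
ad ⊕ 93 = 3e
9f ⊕ 15 = 8a
b2 ⊕ 47 = f5
e1 ⊕ 49 = a8

01101110 10010010 01111110 11111100 10111001 01001100 00000101 00111110 10001010 11110101 10101000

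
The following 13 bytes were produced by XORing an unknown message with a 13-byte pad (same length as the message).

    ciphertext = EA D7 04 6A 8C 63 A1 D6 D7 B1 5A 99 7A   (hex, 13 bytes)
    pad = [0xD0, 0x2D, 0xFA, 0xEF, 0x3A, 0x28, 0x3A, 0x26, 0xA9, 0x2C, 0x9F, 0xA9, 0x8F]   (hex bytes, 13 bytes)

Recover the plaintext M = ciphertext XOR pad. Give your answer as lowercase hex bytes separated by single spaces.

3a fa fe 85 b6 4b 9b f0 7e 9d c5 30 f5

byte 0: ea ^ d0 = 3a
byte 1: d7 ^ 2d = fa
byte 2: 04 ^ fa = fe
byte 3: 6a ^ ef = 85
byte 4: 8c ^ 3a = b6
byte 5: 63 ^ 28 = 4b
byte 6: a1 ^ 3a = 9b
byte 7: d6 ^ 26 = f0
byte 8: d7 ^ a9 = 7e
byte 9: b1 ^ 2c = 9d
byte 10: 5a ^ 9f = c5
byte 11: 99 ^ a9 = 30
byte 12: 7a ^ 8f = f5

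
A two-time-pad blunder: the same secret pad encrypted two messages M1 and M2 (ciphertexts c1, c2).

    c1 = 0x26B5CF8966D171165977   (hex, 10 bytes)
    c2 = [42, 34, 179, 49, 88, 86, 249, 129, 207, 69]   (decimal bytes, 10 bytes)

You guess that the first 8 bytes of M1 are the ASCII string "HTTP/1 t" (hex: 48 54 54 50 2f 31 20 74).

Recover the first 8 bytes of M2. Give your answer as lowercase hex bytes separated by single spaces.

First, c1 ⊕ c2 = (M1 ⊕ K) ⊕ (M2 ⊕ K) = M1 ⊕ M2, so the key drops out. Then M2 = (M1 ⊕ M2) ⊕ M1 over the first 8 bytes.
byte 0: (26 XOR 2a) XOR 48 = 0c XOR 48 = 44
byte 1: (b5 XOR 22) XOR 54 = 97 XOR 54 = c3
byte 2: (cf XOR b3) XOR 54 = 7c XOR 54 = 28
byte 3: (89 XOR 31) XOR 50 = b8 XOR 50 = e8
byte 4: (66 XOR 58) XOR 2f = 3e XOR 2f = 11
byte 5: (d1 XOR 56) XOR 31 = 87 XOR 31 = b6
byte 6: (71 XOR f9) XOR 20 = 88 XOR 20 = a8
byte 7: (16 XOR 81) XOR 74 = 97 XOR 74 = e3

44 c3 28 e8 11 b6 a8 e3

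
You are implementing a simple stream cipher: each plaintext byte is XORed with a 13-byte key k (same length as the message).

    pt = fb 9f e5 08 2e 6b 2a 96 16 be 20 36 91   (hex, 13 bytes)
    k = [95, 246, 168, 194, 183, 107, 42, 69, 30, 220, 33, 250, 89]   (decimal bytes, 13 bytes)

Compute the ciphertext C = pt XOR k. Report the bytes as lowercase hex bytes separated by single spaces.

a4 69 4d ca 99 00 00 d3 08 62 01 cc c8

fb xor 5f = a4
9f xor f6 = 69
e5 xor a8 = 4d
08 xor c2 = ca
2e xor b7 = 99
6b xor 6b = 00
2a xor 2a = 00
96 xor 45 = d3
16 xor 1e = 08
be xor dc = 62
20 xor 21 = 01
36 xor fa = cc
91 xor 59 = c8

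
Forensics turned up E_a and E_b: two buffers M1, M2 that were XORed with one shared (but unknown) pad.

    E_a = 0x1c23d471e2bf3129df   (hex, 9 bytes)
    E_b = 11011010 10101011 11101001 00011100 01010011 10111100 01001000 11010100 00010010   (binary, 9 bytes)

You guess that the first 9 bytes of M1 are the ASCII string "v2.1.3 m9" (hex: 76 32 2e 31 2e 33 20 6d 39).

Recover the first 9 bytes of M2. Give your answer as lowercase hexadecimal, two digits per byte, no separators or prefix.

b0ba135c9f305990f4

First, E_a ⊕ E_b = (M1 ⊕ K) ⊕ (M2 ⊕ K) = M1 ⊕ M2, so the key drops out. Then M2 = (M1 ⊕ M2) ⊕ M1 over the first 9 bytes.
byte 0: (1c xor da) xor 76 = c6 xor 76 = b0
byte 1: (23 xor ab) xor 32 = 88 xor 32 = ba
byte 2: (d4 xor e9) xor 2e = 3d xor 2e = 13
byte 3: (71 xor 1c) xor 31 = 6d xor 31 = 5c
byte 4: (e2 xor 53) xor 2e = b1 xor 2e = 9f
byte 5: (bf xor bc) xor 33 = 03 xor 33 = 30
byte 6: (31 xor 48) xor 20 = 79 xor 20 = 59
byte 7: (29 xor d4) xor 6d = fd xor 6d = 90
byte 8: (df xor 12) xor 39 = cd xor 39 = f4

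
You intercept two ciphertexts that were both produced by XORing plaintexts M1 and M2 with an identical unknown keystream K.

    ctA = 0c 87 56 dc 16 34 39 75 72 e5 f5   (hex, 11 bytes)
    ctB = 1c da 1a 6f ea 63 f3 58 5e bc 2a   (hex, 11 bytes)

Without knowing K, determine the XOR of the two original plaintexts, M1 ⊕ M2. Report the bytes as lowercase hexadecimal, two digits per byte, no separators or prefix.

105d4cb3fc57ca2d2c59df

ctA ⊕ ctB = (M1 ⊕ K) ⊕ (M2 ⊕ K) = M1 ⊕ M2 — the shared key cancels under XOR.
 12 ⊕  28 =  16
135 ⊕ 218 =  93
 86 ⊕  26 =  76
220 ⊕ 111 = 179
 22 ⊕ 234 = 252
 52 ⊕  99 =  87
 57 ⊕ 243 = 202
117 ⊕  88 =  45
114 ⊕  94 =  44
229 ⊕ 188 =  89
245 ⊕  42 = 223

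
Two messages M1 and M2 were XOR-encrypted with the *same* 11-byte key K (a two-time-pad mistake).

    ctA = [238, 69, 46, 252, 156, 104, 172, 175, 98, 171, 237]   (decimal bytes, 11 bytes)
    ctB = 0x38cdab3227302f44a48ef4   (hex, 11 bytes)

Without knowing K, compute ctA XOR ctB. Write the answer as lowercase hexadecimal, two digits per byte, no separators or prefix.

d68885cebb5883ebc62519

ctA ⊕ ctB = (M1 ⊕ K) ⊕ (M2 ⊕ K) = M1 ⊕ M2 — the shared key cancels under XOR.
byte 0: ee ⊕ 38 = d6
byte 1: 45 ⊕ cd = 88
byte 2: 2e ⊕ ab = 85
byte 3: fc ⊕ 32 = ce
byte 4: 9c ⊕ 27 = bb
byte 5: 68 ⊕ 30 = 58
byte 6: ac ⊕ 2f = 83
byte 7: af ⊕ 44 = eb
byte 8: 62 ⊕ a4 = c6
byte 9: ab ⊕ 8e = 25
byte 10: ed ⊕ f4 = 19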